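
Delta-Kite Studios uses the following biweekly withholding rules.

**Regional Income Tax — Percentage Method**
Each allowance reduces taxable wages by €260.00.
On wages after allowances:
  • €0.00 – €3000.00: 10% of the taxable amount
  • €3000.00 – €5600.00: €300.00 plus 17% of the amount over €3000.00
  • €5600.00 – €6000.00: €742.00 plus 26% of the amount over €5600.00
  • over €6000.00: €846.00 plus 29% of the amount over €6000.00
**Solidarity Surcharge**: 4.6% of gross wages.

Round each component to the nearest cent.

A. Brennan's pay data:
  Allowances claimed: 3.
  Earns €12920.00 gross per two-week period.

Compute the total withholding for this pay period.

Regional Income Tax: taxable = €12920.00 − 3×€260.00 = €12140.00
  €846.00 + 29% × (€12140.00 − €6000.00) = €846.00 + 29% × €6140.00 = €2626.60
Solidarity Surcharge: 4.6% × €12920.00 = €594.32
Total: €2626.60 + €594.32 = €3220.92

€3220.92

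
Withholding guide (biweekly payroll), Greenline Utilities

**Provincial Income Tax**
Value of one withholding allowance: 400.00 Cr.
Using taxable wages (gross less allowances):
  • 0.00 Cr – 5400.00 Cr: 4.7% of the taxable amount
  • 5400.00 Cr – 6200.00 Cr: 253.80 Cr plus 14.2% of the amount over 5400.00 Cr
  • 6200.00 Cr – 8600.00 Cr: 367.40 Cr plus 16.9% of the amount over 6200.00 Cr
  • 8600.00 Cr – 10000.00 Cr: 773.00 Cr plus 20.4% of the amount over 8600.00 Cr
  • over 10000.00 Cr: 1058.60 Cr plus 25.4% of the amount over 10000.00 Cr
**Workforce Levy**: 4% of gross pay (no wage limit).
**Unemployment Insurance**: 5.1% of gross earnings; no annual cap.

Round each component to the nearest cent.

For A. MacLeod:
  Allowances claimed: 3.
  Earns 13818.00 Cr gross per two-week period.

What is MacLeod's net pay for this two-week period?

10836.99 Cr

Provincial Income Tax: taxable = 13818.00 Cr − 3×400.00 Cr = 12618.00 Cr
  1058.60 Cr + 25.4% × (12618.00 Cr − 10000.00 Cr) = 1058.60 Cr + 25.4% × 2618.00 Cr = 1723.57 Cr
Workforce Levy: 4% × 13818.00 Cr = 552.72 Cr
Unemployment Insurance: 5.1% × 13818.00 Cr = 704.72 Cr
Total withheld: 1723.57 Cr + 552.72 Cr + 704.72 Cr = 2981.01 Cr
Net pay: 13818.00 Cr − 2981.01 Cr = 10836.99 Cr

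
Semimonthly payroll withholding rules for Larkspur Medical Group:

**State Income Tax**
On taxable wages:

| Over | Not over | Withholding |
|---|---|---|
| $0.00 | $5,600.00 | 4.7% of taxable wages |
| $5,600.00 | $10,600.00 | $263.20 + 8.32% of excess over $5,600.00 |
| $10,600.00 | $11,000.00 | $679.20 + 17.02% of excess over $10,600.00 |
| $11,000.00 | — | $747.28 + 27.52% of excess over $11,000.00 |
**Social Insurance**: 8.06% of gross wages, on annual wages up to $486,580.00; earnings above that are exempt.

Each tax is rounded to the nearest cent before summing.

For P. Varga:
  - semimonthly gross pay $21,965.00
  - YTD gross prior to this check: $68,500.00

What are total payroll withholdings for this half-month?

$5,535.23

State Income Tax: taxable = $21,965.00
  $747.28 + 27.52% × ($21,965.00 − $11,000.00) = $747.28 + 27.52% × $10,965.00 = $3,764.85
Social Insurance: 8.06% × $21,965.00 = $1,770.38
Total: $3,764.85 + $1,770.38 = $5,535.23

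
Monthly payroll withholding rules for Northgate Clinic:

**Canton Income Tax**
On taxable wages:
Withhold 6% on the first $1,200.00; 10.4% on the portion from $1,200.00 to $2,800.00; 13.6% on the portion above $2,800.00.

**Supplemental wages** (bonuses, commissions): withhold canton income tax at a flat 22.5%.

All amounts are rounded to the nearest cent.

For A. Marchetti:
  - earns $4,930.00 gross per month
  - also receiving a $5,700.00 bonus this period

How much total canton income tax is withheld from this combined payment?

Canton Income Tax: taxable = $4,930.00
  $238.40 + 13.6% × ($4,930.00 − $2,800.00) = $238.40 + 13.6% × $2,130.00 = $528.08
Supplemental (22.5% flat on bonus): 22.5% × $5,700.00 = $1,282.50
Total canton income tax: $528.08 + $1,282.50 = $1,810.58

$1,810.58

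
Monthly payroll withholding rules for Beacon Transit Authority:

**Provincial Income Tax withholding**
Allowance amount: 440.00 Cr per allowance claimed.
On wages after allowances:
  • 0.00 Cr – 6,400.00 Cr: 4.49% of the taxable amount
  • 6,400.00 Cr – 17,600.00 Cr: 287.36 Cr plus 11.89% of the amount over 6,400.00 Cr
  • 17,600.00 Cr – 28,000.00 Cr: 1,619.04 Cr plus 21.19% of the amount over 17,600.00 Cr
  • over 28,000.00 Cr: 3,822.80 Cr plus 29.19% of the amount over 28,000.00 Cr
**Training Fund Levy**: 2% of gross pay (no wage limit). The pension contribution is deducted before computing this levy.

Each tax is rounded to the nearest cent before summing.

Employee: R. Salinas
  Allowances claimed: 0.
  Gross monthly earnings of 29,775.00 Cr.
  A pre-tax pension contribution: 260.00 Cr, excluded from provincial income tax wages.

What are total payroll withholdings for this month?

Provincial Income Tax: taxable = 29,775.00 Cr − 260.00 Cr = 29,515.00 Cr
  3,822.80 Cr + 29.19% × (29,515.00 Cr − 28,000.00 Cr) = 3,822.80 Cr + 29.19% × 1,515.00 Cr = 4,265.03 Cr
Training Fund Levy: 2% × 29,515.00 Cr = 590.30 Cr
Total: 4,265.03 Cr + 590.30 Cr = 4,855.33 Cr

4,855.33 Cr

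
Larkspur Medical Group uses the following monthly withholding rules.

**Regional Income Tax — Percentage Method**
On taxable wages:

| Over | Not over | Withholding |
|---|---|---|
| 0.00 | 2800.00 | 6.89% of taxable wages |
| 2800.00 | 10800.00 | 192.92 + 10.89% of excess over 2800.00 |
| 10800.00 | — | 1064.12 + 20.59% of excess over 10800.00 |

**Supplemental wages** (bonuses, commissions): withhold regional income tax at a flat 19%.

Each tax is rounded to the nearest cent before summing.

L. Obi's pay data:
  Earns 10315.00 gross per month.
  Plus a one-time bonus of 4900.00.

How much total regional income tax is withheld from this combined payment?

1942.30

Regional Income Tax: taxable = 10315.00
  192.92 + 10.89% × (10315.00 − 2800.00) = 192.92 + 10.89% × 7515.00 = 1011.30
Supplemental (19% flat on bonus): 19% × 4900.00 = 931.00
Total regional income tax: 1011.30 + 931.00 = 1942.30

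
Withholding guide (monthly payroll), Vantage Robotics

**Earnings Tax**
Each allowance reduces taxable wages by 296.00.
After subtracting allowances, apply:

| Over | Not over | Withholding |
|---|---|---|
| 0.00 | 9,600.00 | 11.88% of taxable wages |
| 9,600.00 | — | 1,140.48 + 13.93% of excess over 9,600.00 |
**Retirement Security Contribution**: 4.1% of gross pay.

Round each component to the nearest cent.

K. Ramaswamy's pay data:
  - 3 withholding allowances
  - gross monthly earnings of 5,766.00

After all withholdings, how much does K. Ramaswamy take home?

4,950.08

Earnings Tax: taxable = 5,766.00 − 3×296.00 = 4,878.00
  11.88% × 4,878.00 = 579.51
Retirement Security Contribution: 4.1% × 5,766.00 = 236.41
Total withheld: 579.51 + 236.41 = 815.92
Net pay: 5,766.00 − 815.92 = 4,950.08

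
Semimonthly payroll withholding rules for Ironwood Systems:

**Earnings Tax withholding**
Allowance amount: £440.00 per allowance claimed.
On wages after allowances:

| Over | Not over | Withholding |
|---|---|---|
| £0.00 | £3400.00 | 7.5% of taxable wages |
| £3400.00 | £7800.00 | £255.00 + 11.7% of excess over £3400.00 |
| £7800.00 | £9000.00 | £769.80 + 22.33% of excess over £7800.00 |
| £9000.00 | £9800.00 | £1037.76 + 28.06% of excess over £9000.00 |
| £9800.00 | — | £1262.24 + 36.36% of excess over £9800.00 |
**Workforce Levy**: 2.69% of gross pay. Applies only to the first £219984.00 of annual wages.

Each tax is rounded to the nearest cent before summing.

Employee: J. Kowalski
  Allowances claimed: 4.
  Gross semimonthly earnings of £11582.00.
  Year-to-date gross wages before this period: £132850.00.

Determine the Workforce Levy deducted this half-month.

Workforce Levy: 2.69% × £11582.00 = £311.56

£311.56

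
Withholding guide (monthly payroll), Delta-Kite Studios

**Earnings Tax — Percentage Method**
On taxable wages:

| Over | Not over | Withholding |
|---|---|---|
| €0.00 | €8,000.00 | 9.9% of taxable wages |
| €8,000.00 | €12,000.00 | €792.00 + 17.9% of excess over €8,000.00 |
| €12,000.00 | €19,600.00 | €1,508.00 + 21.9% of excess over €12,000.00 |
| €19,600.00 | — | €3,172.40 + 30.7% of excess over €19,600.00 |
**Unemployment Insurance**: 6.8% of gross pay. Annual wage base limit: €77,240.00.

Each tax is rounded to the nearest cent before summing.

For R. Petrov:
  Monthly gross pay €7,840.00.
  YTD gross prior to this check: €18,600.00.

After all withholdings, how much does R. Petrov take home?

€6,530.72

Earnings Tax: taxable = €7,840.00
  9.9% × €7,840.00 = €776.16
Unemployment Insurance: 6.8% × €7,840.00 = €533.12
Total withheld: €776.16 + €533.12 = €1,309.28
Net pay: €7,840.00 − €1,309.28 = €6,530.72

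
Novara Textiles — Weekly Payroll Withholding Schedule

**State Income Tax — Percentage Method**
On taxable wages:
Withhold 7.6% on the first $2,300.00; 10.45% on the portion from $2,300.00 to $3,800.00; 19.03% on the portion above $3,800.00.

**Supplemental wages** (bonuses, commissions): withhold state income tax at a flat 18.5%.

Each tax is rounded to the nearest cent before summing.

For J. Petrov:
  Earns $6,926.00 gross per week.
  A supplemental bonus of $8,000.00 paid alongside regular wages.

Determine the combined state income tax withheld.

State Income Tax: taxable = $6,926.00
  $331.55 + 19.03% × ($6,926.00 − $3,800.00) = $331.55 + 19.03% × $3,126.00 = $926.43
Supplemental (18.5% flat on bonus): 18.5% × $8,000.00 = $1,480.00
Total state income tax: $926.43 + $1,480.00 = $2,406.43

$2,406.43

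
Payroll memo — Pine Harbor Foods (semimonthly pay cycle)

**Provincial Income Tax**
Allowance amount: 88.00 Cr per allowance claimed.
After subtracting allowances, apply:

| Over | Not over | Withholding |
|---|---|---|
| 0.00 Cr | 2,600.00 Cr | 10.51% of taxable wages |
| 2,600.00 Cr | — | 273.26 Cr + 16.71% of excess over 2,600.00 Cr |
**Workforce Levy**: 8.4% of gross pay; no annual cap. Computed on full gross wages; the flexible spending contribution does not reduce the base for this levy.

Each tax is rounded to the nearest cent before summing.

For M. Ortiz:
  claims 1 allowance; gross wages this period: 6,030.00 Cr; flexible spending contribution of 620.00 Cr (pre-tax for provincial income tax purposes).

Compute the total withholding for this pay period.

1,234.63 Cr

Provincial Income Tax: taxable = 6,030.00 Cr − 620.00 Cr − 1×88.00 Cr = 5,322.00 Cr
  273.26 Cr + 16.71% × (5,322.00 Cr − 2,600.00 Cr) = 273.26 Cr + 16.71% × 2,722.00 Cr = 728.11 Cr
Workforce Levy: 8.4% × 6,030.00 Cr = 506.52 Cr
Total: 728.11 Cr + 506.52 Cr = 1,234.63 Cr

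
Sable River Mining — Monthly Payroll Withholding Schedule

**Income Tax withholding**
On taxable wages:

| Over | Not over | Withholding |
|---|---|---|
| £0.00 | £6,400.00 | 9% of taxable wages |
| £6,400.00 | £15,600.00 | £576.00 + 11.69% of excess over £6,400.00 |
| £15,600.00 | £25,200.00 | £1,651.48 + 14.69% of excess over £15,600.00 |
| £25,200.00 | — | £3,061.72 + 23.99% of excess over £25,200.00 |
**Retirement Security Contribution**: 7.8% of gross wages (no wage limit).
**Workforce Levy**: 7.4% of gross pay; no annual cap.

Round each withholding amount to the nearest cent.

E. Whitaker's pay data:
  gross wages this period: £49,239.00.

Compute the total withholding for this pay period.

£16,313.01

Income Tax: taxable = £49,239.00
  £3,061.72 + 23.99% × (£49,239.00 − £25,200.00) = £3,061.72 + 23.99% × £24,039.00 = £8,828.68
Retirement Security Contribution: 7.8% × £49,239.00 = £3,840.64
Workforce Levy: 7.4% × £49,239.00 = £3,643.69
Total: £8,828.68 + £3,840.64 + £3,643.69 = £16,313.01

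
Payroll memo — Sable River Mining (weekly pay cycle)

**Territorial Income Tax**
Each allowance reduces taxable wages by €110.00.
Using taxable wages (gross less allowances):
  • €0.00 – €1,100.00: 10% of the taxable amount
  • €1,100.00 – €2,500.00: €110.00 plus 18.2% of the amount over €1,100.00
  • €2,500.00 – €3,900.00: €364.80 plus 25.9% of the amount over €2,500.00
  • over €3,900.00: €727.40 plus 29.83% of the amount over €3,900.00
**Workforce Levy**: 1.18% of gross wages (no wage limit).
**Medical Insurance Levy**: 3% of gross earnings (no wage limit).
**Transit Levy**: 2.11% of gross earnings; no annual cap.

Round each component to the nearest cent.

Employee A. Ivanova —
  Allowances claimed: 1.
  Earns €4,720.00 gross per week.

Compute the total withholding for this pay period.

€1,236.08

Territorial Income Tax: taxable = €4,720.00 − 1×€110.00 = €4,610.00
  €727.40 + 29.83% × (€4,610.00 − €3,900.00) = €727.40 + 29.83% × €710.00 = €939.19
Workforce Levy: 1.18% × €4,720.00 = €55.70
Medical Insurance Levy: 3% × €4,720.00 = €141.60
Transit Levy: 2.11% × €4,720.00 = €99.59
Total: €939.19 + €55.70 + €141.60 + €99.59 = €1,236.08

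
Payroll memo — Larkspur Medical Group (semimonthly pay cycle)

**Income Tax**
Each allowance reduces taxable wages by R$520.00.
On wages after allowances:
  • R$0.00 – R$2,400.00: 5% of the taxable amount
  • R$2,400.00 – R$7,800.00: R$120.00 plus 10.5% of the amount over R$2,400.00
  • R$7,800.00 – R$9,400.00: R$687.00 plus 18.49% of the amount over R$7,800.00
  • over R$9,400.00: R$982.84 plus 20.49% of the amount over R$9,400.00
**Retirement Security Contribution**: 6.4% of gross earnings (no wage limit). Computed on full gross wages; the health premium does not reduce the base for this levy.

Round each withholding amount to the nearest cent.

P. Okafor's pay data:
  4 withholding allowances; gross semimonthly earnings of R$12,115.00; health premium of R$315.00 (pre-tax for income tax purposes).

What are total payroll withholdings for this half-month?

Income Tax: taxable = R$12,115.00 − R$315.00 − 4×R$520.00 = R$9,720.00
  R$982.84 + 20.49% × (R$9,720.00 − R$9,400.00) = R$982.84 + 20.49% × R$320.00 = R$1,048.41
Retirement Security Contribution: 6.4% × R$12,115.00 = R$775.36
Total: R$1,048.41 + R$775.36 = R$1,823.77

R$1,823.77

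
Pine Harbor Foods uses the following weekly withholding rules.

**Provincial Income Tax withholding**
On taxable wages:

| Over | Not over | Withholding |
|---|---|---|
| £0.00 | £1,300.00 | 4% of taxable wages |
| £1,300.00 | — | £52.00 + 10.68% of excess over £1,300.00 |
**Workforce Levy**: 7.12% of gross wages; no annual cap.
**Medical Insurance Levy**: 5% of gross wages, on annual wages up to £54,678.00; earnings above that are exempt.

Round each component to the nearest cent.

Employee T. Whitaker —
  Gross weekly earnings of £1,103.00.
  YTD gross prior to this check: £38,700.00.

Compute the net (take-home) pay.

Provincial Income Tax: taxable = £1,103.00
  4% × £1,103.00 = £44.12
Workforce Levy: 7.12% × £1,103.00 = £78.53
Medical Insurance Levy: 5% × £1,103.00 = £55.15
Total withheld: £44.12 + £78.53 + £55.15 = £177.80
Net pay: £1,103.00 − £177.80 = £925.20

£925.20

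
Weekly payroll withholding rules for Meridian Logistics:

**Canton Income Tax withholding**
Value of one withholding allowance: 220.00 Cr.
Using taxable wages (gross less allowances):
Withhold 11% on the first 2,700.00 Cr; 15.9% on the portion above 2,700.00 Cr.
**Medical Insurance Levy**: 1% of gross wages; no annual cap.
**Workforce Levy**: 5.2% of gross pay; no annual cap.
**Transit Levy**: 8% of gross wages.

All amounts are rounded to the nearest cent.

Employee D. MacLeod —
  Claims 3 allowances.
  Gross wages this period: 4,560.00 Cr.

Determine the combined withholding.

1,135.32 Cr

Canton Income Tax: taxable = 4,560.00 Cr − 3×220.00 Cr = 3,900.00 Cr
  297.00 Cr + 15.9% × (3,900.00 Cr − 2,700.00 Cr) = 297.00 Cr + 15.9% × 1,200.00 Cr = 487.80 Cr
Medical Insurance Levy: 1% × 4,560.00 Cr = 45.60 Cr
Workforce Levy: 5.2% × 4,560.00 Cr = 237.12 Cr
Transit Levy: 8% × 4,560.00 Cr = 364.80 Cr
Total: 487.80 Cr + 45.60 Cr + 237.12 Cr + 364.80 Cr = 1,135.32 Cr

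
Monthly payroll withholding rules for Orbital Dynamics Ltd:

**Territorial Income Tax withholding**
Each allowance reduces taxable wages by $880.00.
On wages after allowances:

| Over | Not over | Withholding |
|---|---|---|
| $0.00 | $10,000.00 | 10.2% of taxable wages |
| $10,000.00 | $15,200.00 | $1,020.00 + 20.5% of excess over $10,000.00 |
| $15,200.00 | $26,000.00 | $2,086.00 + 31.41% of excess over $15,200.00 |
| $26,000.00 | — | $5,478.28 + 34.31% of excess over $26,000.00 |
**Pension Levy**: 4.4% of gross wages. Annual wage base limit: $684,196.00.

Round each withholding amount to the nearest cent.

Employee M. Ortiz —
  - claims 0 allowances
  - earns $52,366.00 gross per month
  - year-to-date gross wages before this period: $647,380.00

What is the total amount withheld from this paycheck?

$16,144.35

Territorial Income Tax: taxable = $52,366.00
  $5,478.28 + 34.31% × ($52,366.00 − $26,000.00) = $5,478.28 + 34.31% × $26,366.00 = $14,524.45
Pension Levy: cap $684,196.00 − YTD $647,380.00 = $36,816.00 subject; 4.4% × $36,816.00 = $1,619.90
Total: $14,524.45 + $1,619.90 = $16,144.35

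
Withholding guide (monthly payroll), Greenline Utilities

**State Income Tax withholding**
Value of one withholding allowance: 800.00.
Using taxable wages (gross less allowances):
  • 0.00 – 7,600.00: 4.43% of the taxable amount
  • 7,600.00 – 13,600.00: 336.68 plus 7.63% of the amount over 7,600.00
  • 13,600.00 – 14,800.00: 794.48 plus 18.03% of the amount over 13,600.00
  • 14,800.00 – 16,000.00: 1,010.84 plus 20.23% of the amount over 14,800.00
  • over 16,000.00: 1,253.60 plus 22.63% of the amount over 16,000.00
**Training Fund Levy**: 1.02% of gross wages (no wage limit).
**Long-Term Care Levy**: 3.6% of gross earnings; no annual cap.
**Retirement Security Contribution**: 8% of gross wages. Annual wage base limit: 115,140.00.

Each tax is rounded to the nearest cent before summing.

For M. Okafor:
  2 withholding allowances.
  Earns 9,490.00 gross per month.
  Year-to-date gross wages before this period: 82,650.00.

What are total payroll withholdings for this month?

1,556.45

State Income Tax: taxable = 9,490.00 − 2×800.00 = 7,890.00
  336.68 + 7.63% × (7,890.00 − 7,600.00) = 336.68 + 7.63% × 290.00 = 358.81
Training Fund Levy: 1.02% × 9,490.00 = 96.80
Long-Term Care Levy: 3.6% × 9,490.00 = 341.64
Retirement Security Contribution: 8% × 9,490.00 = 759.20
Total: 358.81 + 96.80 + 341.64 + 759.20 = 1,556.45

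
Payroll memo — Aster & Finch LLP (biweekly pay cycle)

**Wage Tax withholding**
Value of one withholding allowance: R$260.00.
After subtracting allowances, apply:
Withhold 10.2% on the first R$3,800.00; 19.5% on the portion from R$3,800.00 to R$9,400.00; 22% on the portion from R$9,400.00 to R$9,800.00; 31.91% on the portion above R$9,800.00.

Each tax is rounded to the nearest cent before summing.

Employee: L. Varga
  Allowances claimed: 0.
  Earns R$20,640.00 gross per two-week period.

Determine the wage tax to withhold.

R$5,026.64

Wage Tax: taxable = R$20,640.00
  R$1,567.60 + 31.91% × (R$20,640.00 − R$9,800.00) = R$1,567.60 + 31.91% × R$10,840.00 = R$5,026.64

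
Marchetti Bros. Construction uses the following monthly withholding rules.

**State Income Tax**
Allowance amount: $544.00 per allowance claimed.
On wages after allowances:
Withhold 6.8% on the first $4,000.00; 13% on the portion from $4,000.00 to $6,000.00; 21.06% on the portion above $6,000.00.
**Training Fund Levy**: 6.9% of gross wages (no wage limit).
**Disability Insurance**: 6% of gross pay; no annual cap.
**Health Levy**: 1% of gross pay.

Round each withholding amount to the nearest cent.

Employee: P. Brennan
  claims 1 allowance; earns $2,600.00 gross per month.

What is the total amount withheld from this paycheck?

$501.21

State Income Tax: taxable = $2,600.00 − 1×$544.00 = $2,056.00
  6.8% × $2,056.00 = $139.81
Training Fund Levy: 6.9% × $2,600.00 = $179.40
Disability Insurance: 6% × $2,600.00 = $156.00
Health Levy: 1% × $2,600.00 = $26.00
Total: $139.81 + $179.40 + $156.00 + $26.00 = $501.21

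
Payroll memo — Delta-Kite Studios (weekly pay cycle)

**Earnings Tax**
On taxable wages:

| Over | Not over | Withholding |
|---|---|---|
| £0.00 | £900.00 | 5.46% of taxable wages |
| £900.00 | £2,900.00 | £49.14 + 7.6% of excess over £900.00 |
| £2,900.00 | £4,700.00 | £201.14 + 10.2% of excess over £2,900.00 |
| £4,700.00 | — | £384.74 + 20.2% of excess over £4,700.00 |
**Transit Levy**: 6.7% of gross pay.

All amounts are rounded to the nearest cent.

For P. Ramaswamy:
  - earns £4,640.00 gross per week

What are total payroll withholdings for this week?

Earnings Tax: taxable = £4,640.00
  £201.14 + 10.2% × (£4,640.00 − £2,900.00) = £201.14 + 10.2% × £1,740.00 = £378.62
Transit Levy: 6.7% × £4,640.00 = £310.88
Total: £378.62 + £310.88 = £689.50

£689.50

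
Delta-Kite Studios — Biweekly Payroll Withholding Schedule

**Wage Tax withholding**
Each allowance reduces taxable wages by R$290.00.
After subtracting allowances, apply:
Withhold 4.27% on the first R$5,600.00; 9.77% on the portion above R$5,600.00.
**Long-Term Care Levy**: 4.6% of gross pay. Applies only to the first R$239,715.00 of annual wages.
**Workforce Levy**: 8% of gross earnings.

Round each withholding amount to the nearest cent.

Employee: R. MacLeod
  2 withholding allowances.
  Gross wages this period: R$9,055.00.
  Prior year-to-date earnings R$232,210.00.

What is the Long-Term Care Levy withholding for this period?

R$345.23

Long-Term Care Levy: cap R$239,715.00 − YTD R$232,210.00 = R$7,505.00 subject; 4.6% × R$7,505.00 = R$345.23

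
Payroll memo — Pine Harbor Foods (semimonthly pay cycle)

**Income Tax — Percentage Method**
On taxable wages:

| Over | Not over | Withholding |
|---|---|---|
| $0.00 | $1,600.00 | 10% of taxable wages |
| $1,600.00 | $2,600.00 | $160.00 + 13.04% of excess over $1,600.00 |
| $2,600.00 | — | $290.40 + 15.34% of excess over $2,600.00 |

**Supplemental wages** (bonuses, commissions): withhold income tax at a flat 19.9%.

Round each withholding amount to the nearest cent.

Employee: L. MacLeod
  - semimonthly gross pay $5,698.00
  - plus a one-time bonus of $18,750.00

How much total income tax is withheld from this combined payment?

Income Tax: taxable = $5,698.00
  $290.40 + 15.34% × ($5,698.00 − $2,600.00) = $290.40 + 15.34% × $3,098.00 = $765.63
Supplemental (19.9% flat on bonus): 19.9% × $18,750.00 = $3,731.25
Total income tax: $765.63 + $3,731.25 = $4,496.88

$4,496.88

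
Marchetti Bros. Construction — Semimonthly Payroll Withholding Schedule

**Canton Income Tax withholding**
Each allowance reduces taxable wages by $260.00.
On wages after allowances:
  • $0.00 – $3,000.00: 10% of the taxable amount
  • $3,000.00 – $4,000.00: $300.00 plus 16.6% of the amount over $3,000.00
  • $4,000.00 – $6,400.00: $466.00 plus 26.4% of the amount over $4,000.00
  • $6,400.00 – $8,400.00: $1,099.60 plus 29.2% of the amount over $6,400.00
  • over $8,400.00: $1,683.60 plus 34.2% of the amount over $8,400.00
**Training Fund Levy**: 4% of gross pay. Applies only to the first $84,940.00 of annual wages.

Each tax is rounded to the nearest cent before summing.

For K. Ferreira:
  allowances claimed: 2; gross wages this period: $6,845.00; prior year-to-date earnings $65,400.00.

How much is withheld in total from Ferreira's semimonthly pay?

Canton Income Tax: taxable = $6,845.00 − 2×$260.00 = $6,325.00
  $466.00 + 26.4% × ($6,325.00 − $4,000.00) = $466.00 + 26.4% × $2,325.00 = $1,079.80
Training Fund Levy: 4% × $6,845.00 = $273.80
Total: $1,079.80 + $273.80 = $1,353.60

$1,353.60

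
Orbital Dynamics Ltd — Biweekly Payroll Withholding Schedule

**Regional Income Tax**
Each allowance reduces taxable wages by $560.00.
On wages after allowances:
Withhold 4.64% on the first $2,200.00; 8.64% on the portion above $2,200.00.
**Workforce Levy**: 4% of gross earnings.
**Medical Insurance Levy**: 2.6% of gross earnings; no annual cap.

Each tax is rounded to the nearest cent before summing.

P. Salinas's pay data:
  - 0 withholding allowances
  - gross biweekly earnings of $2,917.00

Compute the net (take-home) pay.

Regional Income Tax: taxable = $2,917.00
  $102.08 + 8.64% × ($2,917.00 − $2,200.00) = $102.08 + 8.64% × $717.00 = $164.03
Workforce Levy: 4% × $2,917.00 = $116.68
Medical Insurance Levy: 2.6% × $2,917.00 = $75.84
Total withheld: $164.03 + $116.68 + $75.84 = $356.55
Net pay: $2,917.00 − $356.55 = $2,560.45

$2,560.45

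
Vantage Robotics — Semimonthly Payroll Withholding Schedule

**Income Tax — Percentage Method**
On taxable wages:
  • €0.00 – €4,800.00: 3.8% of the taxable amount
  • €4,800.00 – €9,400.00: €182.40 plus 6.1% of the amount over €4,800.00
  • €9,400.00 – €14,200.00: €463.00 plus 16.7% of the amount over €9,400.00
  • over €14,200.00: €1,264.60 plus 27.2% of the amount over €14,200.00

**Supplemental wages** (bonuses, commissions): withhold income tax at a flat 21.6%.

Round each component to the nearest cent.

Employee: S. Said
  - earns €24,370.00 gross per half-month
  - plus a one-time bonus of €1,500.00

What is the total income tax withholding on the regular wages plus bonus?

Income Tax: taxable = €24,370.00
  €1,264.60 + 27.2% × (€24,370.00 − €14,200.00) = €1,264.60 + 27.2% × €10,170.00 = €4,030.84
Supplemental (21.6% flat on bonus): 21.6% × €1,500.00 = €324.00
Total income tax: €4,030.84 + €324.00 = €4,354.84

€4,354.84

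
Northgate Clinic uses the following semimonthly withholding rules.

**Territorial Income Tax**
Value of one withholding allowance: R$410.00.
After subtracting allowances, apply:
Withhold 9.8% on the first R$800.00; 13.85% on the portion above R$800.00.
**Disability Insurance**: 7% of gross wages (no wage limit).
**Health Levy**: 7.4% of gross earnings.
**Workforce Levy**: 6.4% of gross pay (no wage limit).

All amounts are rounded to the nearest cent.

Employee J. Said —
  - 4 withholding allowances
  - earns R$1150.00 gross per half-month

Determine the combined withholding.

Territorial Income Tax: taxable = R$1150.00 − 4×R$410.00 = R$-490.00
  Taxable ≤ 0 → R$0.00
Disability Insurance: 7% × R$1150.00 = R$80.50
Health Levy: 7.4% × R$1150.00 = R$85.10
Workforce Levy: 6.4% × R$1150.00 = R$73.60
Total: R$0.00 + R$80.50 + R$85.10 + R$73.60 = R$239.20

R$239.20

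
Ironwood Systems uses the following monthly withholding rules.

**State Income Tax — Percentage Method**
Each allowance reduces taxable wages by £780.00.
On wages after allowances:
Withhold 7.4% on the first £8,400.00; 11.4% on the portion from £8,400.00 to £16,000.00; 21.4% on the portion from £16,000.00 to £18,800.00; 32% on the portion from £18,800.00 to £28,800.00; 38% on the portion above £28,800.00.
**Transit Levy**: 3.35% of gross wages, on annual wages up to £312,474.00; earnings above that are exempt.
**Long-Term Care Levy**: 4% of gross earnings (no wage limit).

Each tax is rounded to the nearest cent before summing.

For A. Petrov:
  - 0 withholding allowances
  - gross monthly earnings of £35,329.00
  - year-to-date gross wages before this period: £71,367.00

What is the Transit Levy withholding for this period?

£1,183.52

Transit Levy: 3.35% × £35,329.00 = £1,183.52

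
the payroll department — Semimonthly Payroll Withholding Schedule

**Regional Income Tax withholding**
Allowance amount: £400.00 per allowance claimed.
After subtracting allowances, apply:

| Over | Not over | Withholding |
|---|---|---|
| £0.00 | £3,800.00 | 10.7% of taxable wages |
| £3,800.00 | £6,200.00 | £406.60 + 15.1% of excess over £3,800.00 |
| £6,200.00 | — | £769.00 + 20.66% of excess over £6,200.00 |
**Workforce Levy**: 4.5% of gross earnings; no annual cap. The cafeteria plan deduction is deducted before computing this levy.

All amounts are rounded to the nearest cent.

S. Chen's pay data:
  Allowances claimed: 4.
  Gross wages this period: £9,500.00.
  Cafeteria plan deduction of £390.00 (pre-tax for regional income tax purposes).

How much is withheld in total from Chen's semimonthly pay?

£1,449.60

Regional Income Tax: taxable = £9,500.00 − £390.00 − 4×£400.00 = £7,510.00
  £769.00 + 20.66% × (£7,510.00 − £6,200.00) = £769.00 + 20.66% × £1,310.00 = £1,039.65
Workforce Levy: 4.5% × £9,110.00 = £409.95
Total: £1,039.65 + £409.95 = £1,449.60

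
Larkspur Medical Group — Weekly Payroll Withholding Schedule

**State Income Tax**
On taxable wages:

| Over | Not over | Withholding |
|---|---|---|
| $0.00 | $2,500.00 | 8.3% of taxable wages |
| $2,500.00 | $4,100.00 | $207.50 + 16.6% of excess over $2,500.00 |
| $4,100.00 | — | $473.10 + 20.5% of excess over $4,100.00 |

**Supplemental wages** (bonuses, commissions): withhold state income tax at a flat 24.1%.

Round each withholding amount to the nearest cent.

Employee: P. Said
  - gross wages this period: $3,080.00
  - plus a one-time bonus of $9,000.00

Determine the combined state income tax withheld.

State Income Tax: taxable = $3,080.00
  $207.50 + 16.6% × ($3,080.00 − $2,500.00) = $207.50 + 16.6% × $580.00 = $303.78
Supplemental (24.1% flat on bonus): 24.1% × $9,000.00 = $2,169.00
Total state income tax: $303.78 + $2,169.00 = $2,472.78

$2,472.78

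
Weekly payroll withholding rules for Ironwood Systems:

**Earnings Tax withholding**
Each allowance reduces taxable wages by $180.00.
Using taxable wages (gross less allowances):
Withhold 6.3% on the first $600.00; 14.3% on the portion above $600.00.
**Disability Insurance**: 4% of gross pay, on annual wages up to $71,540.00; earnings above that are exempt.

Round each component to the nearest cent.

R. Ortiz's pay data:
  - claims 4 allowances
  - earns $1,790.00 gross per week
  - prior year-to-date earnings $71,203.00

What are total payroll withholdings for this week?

$118.49

Earnings Tax: taxable = $1,790.00 − 4×$180.00 = $1,070.00
  $37.80 + 14.3% × ($1,070.00 − $600.00) = $37.80 + 14.3% × $470.00 = $105.01
Disability Insurance: cap $71,540.00 − YTD $71,203.00 = $337.00 subject; 4% × $337.00 = $13.48
Total: $105.01 + $13.48 = $118.49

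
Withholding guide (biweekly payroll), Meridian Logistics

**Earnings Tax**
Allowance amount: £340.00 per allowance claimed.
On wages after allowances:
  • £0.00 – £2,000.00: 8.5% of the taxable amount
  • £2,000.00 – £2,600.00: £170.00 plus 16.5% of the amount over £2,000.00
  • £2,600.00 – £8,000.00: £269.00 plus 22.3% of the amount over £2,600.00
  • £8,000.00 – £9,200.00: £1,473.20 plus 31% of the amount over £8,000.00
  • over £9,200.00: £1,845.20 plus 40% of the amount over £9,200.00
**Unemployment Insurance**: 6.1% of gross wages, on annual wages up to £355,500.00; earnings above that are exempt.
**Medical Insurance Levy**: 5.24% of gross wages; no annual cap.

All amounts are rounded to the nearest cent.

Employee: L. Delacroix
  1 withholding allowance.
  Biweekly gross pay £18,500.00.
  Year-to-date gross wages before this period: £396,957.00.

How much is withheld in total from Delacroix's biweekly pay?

Earnings Tax: taxable = £18,500.00 − 1×£340.00 = £18,160.00
  £1,845.20 + 40% × (£18,160.00 − £9,200.00) = £1,845.20 + 40% × £8,960.00 = £5,429.20
Unemployment Insurance: YTD £396,957.00 ≥ cap £355,500.00 → £0.00
Medical Insurance Levy: 5.24% × £18,500.00 = £969.40
Total: £5,429.20 + £0.00 + £969.40 = £6,398.60

£6,398.60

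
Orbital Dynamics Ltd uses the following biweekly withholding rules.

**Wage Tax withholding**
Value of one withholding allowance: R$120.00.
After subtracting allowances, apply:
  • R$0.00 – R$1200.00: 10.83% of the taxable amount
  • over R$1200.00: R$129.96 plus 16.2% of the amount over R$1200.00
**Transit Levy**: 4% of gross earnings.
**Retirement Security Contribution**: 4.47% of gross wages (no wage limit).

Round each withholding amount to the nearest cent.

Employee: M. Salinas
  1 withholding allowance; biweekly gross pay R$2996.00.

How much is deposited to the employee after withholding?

R$2340.77

Wage Tax: taxable = R$2996.00 − 1×R$120.00 = R$2876.00
  R$129.96 + 16.2% × (R$2876.00 − R$1200.00) = R$129.96 + 16.2% × R$1676.00 = R$401.47
Transit Levy: 4% × R$2996.00 = R$119.84
Retirement Security Contribution: 4.47% × R$2996.00 = R$133.92
Total withheld: R$401.47 + R$119.84 + R$133.92 = R$655.23
Net pay: R$2996.00 − R$655.23 = R$2340.77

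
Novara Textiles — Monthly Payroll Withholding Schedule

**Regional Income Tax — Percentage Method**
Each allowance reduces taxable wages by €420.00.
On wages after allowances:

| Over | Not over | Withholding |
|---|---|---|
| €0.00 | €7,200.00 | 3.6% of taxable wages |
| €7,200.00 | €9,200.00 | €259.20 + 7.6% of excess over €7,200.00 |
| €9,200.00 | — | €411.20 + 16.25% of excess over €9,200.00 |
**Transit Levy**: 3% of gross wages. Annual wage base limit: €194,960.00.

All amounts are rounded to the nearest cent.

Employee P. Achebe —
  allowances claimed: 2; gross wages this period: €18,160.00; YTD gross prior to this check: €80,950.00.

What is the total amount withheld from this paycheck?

€2,275.50

Regional Income Tax: taxable = €18,160.00 − 2×€420.00 = €17,320.00
  €411.20 + 16.25% × (€17,320.00 − €9,200.00) = €411.20 + 16.25% × €8,120.00 = €1,730.70
Transit Levy: 3% × €18,160.00 = €544.80
Total: €1,730.70 + €544.80 = €2,275.50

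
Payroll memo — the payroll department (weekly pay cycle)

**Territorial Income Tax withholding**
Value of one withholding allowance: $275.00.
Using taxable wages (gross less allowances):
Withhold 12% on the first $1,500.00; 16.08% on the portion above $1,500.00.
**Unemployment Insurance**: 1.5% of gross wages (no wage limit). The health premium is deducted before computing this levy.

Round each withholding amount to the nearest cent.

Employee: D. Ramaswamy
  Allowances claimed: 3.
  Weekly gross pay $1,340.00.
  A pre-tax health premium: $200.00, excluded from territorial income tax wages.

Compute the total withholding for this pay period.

$54.90

Territorial Income Tax: taxable = $1,340.00 − $200.00 − 3×$275.00 = $315.00
  12% × $315.00 = $37.80
Unemployment Insurance: 1.5% × $1,140.00 = $17.10
Total: $37.80 + $17.10 = $54.90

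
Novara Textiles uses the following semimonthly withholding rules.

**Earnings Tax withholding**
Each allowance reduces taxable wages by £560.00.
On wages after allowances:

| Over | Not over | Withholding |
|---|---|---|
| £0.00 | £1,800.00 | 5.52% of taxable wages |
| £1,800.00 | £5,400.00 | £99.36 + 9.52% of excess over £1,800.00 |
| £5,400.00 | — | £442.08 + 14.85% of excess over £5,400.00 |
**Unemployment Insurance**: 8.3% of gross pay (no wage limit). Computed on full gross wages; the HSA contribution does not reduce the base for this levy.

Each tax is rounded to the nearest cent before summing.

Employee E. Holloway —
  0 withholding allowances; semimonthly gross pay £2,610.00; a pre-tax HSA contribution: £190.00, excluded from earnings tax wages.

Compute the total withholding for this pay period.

£375.01

Earnings Tax: taxable = £2,610.00 − £190.00 = £2,420.00
  £99.36 + 9.52% × (£2,420.00 − £1,800.00) = £99.36 + 9.52% × £620.00 = £158.38
Unemployment Insurance: 8.3% × £2,610.00 = £216.63
Total: £158.38 + £216.63 = £375.01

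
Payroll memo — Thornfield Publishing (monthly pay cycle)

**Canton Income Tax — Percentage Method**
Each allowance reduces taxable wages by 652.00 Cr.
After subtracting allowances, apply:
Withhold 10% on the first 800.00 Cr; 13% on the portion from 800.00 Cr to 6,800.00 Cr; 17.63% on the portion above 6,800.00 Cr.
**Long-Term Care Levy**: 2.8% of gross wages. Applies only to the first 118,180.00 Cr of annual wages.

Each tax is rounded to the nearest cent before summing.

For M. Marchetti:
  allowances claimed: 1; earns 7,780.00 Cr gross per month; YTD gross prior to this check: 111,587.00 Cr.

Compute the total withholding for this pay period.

Canton Income Tax: taxable = 7,780.00 Cr − 1×652.00 Cr = 7,128.00 Cr
  860.00 Cr + 17.63% × (7,128.00 Cr − 6,800.00 Cr) = 860.00 Cr + 17.63% × 328.00 Cr = 917.83 Cr
Long-Term Care Levy: cap 118,180.00 Cr − YTD 111,587.00 Cr = 6,593.00 Cr subject; 2.8% × 6,593.00 Cr = 184.60 Cr
Total: 917.83 Cr + 184.60 Cr = 1,102.43 Cr

1,102.43 Cr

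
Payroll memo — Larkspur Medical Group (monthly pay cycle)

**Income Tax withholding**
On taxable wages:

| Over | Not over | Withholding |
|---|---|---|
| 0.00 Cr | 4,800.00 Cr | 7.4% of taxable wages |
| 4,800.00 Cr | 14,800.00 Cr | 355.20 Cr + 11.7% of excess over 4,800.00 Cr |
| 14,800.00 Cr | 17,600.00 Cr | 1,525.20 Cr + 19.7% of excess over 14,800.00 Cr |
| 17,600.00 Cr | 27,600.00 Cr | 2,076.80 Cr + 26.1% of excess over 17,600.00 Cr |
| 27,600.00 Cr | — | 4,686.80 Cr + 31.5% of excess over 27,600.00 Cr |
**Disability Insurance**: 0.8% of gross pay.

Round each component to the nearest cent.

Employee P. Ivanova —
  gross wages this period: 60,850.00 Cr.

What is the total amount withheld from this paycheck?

Income Tax: taxable = 60,850.00 Cr
  4,686.80 Cr + 31.5% × (60,850.00 Cr − 27,600.00 Cr) = 4,686.80 Cr + 31.5% × 33,250.00 Cr = 15,160.55 Cr
Disability Insurance: 0.8% × 60,850.00 Cr = 486.80 Cr
Total: 15,160.55 Cr + 486.80 Cr = 15,647.35 Cr

15,647.35 Cr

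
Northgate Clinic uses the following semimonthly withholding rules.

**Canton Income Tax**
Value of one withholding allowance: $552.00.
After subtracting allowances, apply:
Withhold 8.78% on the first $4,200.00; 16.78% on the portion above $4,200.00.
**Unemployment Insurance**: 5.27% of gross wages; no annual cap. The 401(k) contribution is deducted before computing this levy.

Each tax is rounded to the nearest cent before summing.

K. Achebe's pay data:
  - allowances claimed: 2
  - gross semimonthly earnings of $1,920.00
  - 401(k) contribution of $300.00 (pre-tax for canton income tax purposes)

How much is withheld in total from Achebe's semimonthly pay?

Canton Income Tax: taxable = $1,920.00 − $300.00 − 2×$552.00 = $516.00
  8.78% × $516.00 = $45.30
Unemployment Insurance: 5.27% × $1,620.00 = $85.37
Total: $45.30 + $85.37 = $130.67

$130.67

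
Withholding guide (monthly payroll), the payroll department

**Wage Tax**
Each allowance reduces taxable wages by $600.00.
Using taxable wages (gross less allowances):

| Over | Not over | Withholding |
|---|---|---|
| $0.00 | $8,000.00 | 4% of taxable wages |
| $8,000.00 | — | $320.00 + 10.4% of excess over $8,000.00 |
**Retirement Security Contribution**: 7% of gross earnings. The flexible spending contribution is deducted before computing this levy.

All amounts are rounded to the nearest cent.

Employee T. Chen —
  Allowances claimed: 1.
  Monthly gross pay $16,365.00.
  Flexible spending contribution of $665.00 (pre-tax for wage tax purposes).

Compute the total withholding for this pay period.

$2,157.40

Wage Tax: taxable = $16,365.00 − $665.00 − 1×$600.00 = $15,100.00
  $320.00 + 10.4% × ($15,100.00 − $8,000.00) = $320.00 + 10.4% × $7,100.00 = $1,058.40
Retirement Security Contribution: 7% × $15,700.00 = $1,099.00
Total: $1,058.40 + $1,099.00 = $2,157.40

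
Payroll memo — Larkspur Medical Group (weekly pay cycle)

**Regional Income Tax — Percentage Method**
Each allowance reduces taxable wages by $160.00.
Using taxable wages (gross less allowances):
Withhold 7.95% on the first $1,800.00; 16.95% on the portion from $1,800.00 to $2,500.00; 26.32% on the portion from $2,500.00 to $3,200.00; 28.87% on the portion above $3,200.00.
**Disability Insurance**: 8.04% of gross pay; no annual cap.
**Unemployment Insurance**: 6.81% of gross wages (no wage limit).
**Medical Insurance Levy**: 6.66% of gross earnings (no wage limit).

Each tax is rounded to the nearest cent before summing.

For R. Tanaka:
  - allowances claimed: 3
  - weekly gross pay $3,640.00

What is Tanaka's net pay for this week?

Regional Income Tax: taxable = $3,640.00 − 3×$160.00 = $3,160.00
  $261.75 + 26.32% × ($3,160.00 − $2,500.00) = $261.75 + 26.32% × $660.00 = $435.46
Disability Insurance: 8.04% × $3,640.00 = $292.66
Unemployment Insurance: 6.81% × $3,640.00 = $247.88
Medical Insurance Levy: 6.66% × $3,640.00 = $242.42
Total withheld: $435.46 + $292.66 + $247.88 + $242.42 = $1,218.42
Net pay: $3,640.00 − $1,218.42 = $2,421.58

$2,421.58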